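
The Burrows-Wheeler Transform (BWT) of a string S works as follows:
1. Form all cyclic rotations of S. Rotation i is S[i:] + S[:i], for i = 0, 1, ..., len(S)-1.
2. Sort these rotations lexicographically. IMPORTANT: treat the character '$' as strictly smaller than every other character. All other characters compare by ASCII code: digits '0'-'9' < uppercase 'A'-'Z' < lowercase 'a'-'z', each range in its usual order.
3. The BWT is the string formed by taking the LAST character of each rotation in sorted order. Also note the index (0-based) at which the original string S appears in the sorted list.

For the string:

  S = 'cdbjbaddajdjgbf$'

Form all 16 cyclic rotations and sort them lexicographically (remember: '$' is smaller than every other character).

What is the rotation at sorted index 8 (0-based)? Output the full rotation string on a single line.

Answer: dbjbaddajdjgbf$c

Derivation:
All 16 rotations (rotation i = S[i:]+S[:i]):
  rot[0] = cdbjbaddajdjgbf$
  rot[1] = dbjbaddajdjgbf$c
  rot[2] = bjbaddajdjgbf$cd
  rot[3] = jbaddajdjgbf$cdb
  rot[4] = baddajdjgbf$cdbj
  rot[5] = addajdjgbf$cdbjb
  rot[6] = ddajdjgbf$cdbjba
  rot[7] = dajdjgbf$cdbjbad
  rot[8] = ajdjgbf$cdbjbadd
  rot[9] = jdjgbf$cdbjbadda
  rot[10] = djgbf$cdbjbaddaj
  rot[11] = jgbf$cdbjbaddajd
  rot[12] = gbf$cdbjbaddajdj
  rot[13] = bf$cdbjbaddajdjg
  rot[14] = f$cdbjbaddajdjgb
  rot[15] = $cdbjbaddajdjgbf
Sorted (with $ < everything):
  sorted[0] = $cdbjbaddajdjgbf
  sorted[1] = addajdjgbf$cdbjb
  sorted[2] = ajdjgbf$cdbjbadd
  sorted[3] = baddajdjgbf$cdbj
  sorted[4] = bf$cdbjbaddajdjg
  sorted[5] = bjbaddajdjgbf$cd
  sorted[6] = cdbjbaddajdjgbf$
  sorted[7] = dajdjgbf$cdbjbad
  sorted[8] = dbjbaddajdjgbf$c
  sorted[9] = ddajdjgbf$cdbjba
  sorted[10] = djgbf$cdbjbaddaj
  sorted[11] = f$cdbjbaddajdjgb
  sorted[12] = gbf$cdbjbaddajdj
  sorted[13] = jbaddajdjgbf$cdb
  sorted[14] = jdjgbf$cdbjbadda
  sorted[15] = jgbf$cdbjbaddajd
sorted[8] = dbjbaddajdjgbf$c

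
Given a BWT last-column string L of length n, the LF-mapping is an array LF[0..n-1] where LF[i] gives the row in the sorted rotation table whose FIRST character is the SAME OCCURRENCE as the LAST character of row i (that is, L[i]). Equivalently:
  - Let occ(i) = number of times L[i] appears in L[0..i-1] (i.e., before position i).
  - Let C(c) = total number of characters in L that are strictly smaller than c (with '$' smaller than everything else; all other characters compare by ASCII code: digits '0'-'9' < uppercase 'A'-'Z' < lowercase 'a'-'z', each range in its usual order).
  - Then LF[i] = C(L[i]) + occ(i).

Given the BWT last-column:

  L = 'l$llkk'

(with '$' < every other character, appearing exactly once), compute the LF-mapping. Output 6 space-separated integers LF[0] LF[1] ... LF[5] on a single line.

Answer: 3 0 4 5 1 2

Derivation:
Char counts: '$':1, 'k':2, 'l':3
C (first-col start): C('$')=0, C('k')=1, C('l')=3
L[0]='l': occ=0, LF[0]=C('l')+0=3+0=3
L[1]='$': occ=0, LF[1]=C('$')+0=0+0=0
L[2]='l': occ=1, LF[2]=C('l')+1=3+1=4
L[3]='l': occ=2, LF[3]=C('l')+2=3+2=5
L[4]='k': occ=0, LF[4]=C('k')+0=1+0=1
L[5]='k': occ=1, LF[5]=C('k')+1=1+1=2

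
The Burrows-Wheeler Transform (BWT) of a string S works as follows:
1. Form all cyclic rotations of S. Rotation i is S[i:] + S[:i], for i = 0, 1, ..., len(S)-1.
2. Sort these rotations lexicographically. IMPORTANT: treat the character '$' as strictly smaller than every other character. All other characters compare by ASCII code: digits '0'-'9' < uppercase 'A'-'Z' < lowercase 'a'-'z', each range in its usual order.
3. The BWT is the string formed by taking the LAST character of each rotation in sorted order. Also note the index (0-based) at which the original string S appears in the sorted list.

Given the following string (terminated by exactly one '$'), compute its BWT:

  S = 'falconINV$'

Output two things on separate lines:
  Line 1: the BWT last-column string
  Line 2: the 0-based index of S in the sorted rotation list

Answer: VnINfl$aoc
6

Derivation:
All 10 rotations (rotation i = S[i:]+S[:i]):
  rot[0] = falconINV$
  rot[1] = alconINV$f
  rot[2] = lconINV$fa
  rot[3] = conINV$fal
  rot[4] = onINV$falc
  rot[5] = nINV$falco
  rot[6] = INV$falcon
  rot[7] = NV$falconI
  rot[8] = V$falconIN
  rot[9] = $falconINV
Sorted (with $ < everything):
  sorted[0] = $falconINV  (last char: 'V')
  sorted[1] = INV$falcon  (last char: 'n')
  sorted[2] = NV$falconI  (last char: 'I')
  sorted[3] = V$falconIN  (last char: 'N')
  sorted[4] = alconINV$f  (last char: 'f')
  sorted[5] = conINV$fal  (last char: 'l')
  sorted[6] = falconINV$  (last char: '$')
  sorted[7] = lconINV$fa  (last char: 'a')
  sorted[8] = nINV$falco  (last char: 'o')
  sorted[9] = onINV$falc  (last char: 'c')
Last column: VnINfl$aoc
Original string S is at sorted index 6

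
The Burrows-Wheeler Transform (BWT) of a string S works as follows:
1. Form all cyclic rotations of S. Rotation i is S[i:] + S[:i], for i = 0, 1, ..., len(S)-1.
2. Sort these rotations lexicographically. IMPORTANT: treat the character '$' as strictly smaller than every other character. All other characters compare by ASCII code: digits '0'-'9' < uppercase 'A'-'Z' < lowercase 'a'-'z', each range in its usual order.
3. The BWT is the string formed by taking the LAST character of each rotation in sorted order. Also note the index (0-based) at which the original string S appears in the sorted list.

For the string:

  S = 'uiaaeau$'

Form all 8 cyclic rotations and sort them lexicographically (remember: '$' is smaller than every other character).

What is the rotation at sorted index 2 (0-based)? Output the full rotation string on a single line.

All 8 rotations (rotation i = S[i:]+S[:i]):
  rot[0] = uiaaeau$
  rot[1] = iaaeau$u
  rot[2] = aaeau$ui
  rot[3] = aeau$uia
  rot[4] = eau$uiaa
  rot[5] = au$uiaae
  rot[6] = u$uiaaea
  rot[7] = $uiaaeau
Sorted (with $ < everything):
  sorted[0] = $uiaaeau
  sorted[1] = aaeau$ui
  sorted[2] = aeau$uia
  sorted[3] = au$uiaae
  sorted[4] = eau$uiaa
  sorted[5] = iaaeau$u
  sorted[6] = u$uiaaea
  sorted[7] = uiaaeau$
sorted[2] = aeau$uia

Answer: aeau$uia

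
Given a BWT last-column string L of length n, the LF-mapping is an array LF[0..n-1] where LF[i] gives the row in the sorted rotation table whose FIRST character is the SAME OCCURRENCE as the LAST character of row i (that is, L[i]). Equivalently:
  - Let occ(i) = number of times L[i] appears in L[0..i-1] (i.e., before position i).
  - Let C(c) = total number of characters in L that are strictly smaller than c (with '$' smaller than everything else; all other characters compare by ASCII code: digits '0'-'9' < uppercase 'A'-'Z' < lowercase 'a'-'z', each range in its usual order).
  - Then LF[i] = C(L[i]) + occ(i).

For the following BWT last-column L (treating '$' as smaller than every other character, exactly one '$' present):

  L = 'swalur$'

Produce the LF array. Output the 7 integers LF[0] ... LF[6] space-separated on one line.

Answer: 4 6 1 2 5 3 0

Derivation:
Char counts: '$':1, 'a':1, 'l':1, 'r':1, 's':1, 'u':1, 'w':1
C (first-col start): C('$')=0, C('a')=1, C('l')=2, C('r')=3, C('s')=4, C('u')=5, C('w')=6
L[0]='s': occ=0, LF[0]=C('s')+0=4+0=4
L[1]='w': occ=0, LF[1]=C('w')+0=6+0=6
L[2]='a': occ=0, LF[2]=C('a')+0=1+0=1
L[3]='l': occ=0, LF[3]=C('l')+0=2+0=2
L[4]='u': occ=0, LF[4]=C('u')+0=5+0=5
L[5]='r': occ=0, LF[5]=C('r')+0=3+0=3
L[6]='$': occ=0, LF[6]=C('$')+0=0+0=0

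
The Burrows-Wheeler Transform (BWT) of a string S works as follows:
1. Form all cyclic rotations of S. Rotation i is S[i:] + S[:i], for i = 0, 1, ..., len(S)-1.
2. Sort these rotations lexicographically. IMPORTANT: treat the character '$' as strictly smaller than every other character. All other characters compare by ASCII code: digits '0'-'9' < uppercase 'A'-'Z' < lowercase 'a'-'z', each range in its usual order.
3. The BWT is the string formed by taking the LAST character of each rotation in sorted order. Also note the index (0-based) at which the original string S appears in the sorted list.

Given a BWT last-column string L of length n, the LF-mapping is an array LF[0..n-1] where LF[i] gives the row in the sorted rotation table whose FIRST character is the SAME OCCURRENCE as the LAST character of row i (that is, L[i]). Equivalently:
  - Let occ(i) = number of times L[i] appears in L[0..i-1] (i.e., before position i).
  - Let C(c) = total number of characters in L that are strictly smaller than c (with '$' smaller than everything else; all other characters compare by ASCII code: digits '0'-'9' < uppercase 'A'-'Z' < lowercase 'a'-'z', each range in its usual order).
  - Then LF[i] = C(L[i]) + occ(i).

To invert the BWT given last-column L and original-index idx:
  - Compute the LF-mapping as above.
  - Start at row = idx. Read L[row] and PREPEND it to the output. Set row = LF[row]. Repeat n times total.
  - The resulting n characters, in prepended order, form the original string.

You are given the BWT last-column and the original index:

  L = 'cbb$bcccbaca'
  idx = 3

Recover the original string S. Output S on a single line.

Answer: bacbcbbaccc$

Derivation:
LF mapping: 7 3 4 0 5 8 9 10 6 1 11 2
Walk LF starting at row 3, prepending L[row]:
  step 1: row=3, L[3]='$', prepend. Next row=LF[3]=0
  step 2: row=0, L[0]='c', prepend. Next row=LF[0]=7
  step 3: row=7, L[7]='c', prepend. Next row=LF[7]=10
  step 4: row=10, L[10]='c', prepend. Next row=LF[10]=11
  step 5: row=11, L[11]='a', prepend. Next row=LF[11]=2
  step 6: row=2, L[2]='b', prepend. Next row=LF[2]=4
  step 7: row=4, L[4]='b', prepend. Next row=LF[4]=5
  step 8: row=5, L[5]='c', prepend. Next row=LF[5]=8
  step 9: row=8, L[8]='b', prepend. Next row=LF[8]=6
  step 10: row=6, L[6]='c', prepend. Next row=LF[6]=9
  step 11: row=9, L[9]='a', prepend. Next row=LF[9]=1
  step 12: row=1, L[1]='b', prepend. Next row=LF[1]=3
Reversed output: bacbcbbaccc$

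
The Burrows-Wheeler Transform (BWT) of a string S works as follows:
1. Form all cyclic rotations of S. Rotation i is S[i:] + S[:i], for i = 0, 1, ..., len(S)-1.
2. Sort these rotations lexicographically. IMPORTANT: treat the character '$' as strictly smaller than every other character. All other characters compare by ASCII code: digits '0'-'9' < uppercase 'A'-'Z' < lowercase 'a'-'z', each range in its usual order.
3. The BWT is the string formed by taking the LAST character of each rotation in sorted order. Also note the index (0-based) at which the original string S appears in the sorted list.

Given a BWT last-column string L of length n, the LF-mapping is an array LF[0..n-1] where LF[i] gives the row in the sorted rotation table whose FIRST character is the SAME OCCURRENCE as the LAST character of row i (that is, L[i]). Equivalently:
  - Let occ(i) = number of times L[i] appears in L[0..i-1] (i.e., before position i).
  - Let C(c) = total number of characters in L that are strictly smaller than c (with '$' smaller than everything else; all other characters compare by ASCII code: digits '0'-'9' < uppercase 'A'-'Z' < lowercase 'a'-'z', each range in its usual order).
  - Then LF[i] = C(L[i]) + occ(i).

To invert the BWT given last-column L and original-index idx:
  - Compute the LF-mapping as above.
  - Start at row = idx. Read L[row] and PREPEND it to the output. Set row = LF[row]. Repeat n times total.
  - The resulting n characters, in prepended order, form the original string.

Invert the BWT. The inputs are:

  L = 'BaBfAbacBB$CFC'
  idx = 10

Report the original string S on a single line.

LF mapping: 2 9 3 13 1 11 10 12 4 5 0 6 8 7
Walk LF starting at row 10, prepending L[row]:
  step 1: row=10, L[10]='$', prepend. Next row=LF[10]=0
  step 2: row=0, L[0]='B', prepend. Next row=LF[0]=2
  step 3: row=2, L[2]='B', prepend. Next row=LF[2]=3
  step 4: row=3, L[3]='f', prepend. Next row=LF[3]=13
  step 5: row=13, L[13]='C', prepend. Next row=LF[13]=7
  step 6: row=7, L[7]='c', prepend. Next row=LF[7]=12
  step 7: row=12, L[12]='F', prepend. Next row=LF[12]=8
  step 8: row=8, L[8]='B', prepend. Next row=LF[8]=4
  step 9: row=4, L[4]='A', prepend. Next row=LF[4]=1
  step 10: row=1, L[1]='a', prepend. Next row=LF[1]=9
  step 11: row=9, L[9]='B', prepend. Next row=LF[9]=5
  step 12: row=5, L[5]='b', prepend. Next row=LF[5]=11
  step 13: row=11, L[11]='C', prepend. Next row=LF[11]=6
  step 14: row=6, L[6]='a', prepend. Next row=LF[6]=10
Reversed output: aCbBaABFcCfBB$

Answer: aCbBaABFcCfBB$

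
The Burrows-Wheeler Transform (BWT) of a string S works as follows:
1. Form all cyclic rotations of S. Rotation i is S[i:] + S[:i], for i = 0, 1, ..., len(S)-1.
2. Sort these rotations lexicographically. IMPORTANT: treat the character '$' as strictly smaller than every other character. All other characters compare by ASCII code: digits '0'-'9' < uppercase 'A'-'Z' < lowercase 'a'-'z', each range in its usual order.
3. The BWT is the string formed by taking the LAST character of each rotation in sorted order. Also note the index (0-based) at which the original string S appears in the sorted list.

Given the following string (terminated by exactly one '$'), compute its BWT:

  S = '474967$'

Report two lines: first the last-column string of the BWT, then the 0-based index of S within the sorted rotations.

Answer: 7$79644
1

Derivation:
All 7 rotations (rotation i = S[i:]+S[:i]):
  rot[0] = 474967$
  rot[1] = 74967$4
  rot[2] = 4967$47
  rot[3] = 967$474
  rot[4] = 67$4749
  rot[5] = 7$47496
  rot[6] = $474967
Sorted (with $ < everything):
  sorted[0] = $474967  (last char: '7')
  sorted[1] = 474967$  (last char: '$')
  sorted[2] = 4967$47  (last char: '7')
  sorted[3] = 67$4749  (last char: '9')
  sorted[4] = 7$47496  (last char: '6')
  sorted[5] = 74967$4  (last char: '4')
  sorted[6] = 967$474  (last char: '4')
Last column: 7$79644
Original string S is at sorted index 1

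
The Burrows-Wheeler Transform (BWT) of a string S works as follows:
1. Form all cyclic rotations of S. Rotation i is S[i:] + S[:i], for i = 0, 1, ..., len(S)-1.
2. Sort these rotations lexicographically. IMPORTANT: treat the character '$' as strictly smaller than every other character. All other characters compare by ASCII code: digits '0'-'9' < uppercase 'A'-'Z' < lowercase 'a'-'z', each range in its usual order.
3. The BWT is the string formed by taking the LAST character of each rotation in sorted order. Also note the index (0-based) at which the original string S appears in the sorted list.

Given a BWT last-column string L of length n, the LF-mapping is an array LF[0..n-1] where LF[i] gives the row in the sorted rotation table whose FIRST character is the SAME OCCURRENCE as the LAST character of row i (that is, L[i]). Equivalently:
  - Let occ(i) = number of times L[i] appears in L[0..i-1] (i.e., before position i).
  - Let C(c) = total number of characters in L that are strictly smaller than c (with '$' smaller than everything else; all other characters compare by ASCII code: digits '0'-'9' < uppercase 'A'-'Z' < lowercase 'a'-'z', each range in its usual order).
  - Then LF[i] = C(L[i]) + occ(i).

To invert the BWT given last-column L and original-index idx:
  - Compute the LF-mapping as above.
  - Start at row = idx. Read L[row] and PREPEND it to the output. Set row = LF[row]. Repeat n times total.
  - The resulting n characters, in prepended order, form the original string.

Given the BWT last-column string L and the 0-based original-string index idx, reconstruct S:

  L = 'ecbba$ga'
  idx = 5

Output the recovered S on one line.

LF mapping: 6 5 3 4 1 0 7 2
Walk LF starting at row 5, prepending L[row]:
  step 1: row=5, L[5]='$', prepend. Next row=LF[5]=0
  step 2: row=0, L[0]='e', prepend. Next row=LF[0]=6
  step 3: row=6, L[6]='g', prepend. Next row=LF[6]=7
  step 4: row=7, L[7]='a', prepend. Next row=LF[7]=2
  step 5: row=2, L[2]='b', prepend. Next row=LF[2]=3
  step 6: row=3, L[3]='b', prepend. Next row=LF[3]=4
  step 7: row=4, L[4]='a', prepend. Next row=LF[4]=1
  step 8: row=1, L[1]='c', prepend. Next row=LF[1]=5
Reversed output: cabbage$

Answer: cabbage$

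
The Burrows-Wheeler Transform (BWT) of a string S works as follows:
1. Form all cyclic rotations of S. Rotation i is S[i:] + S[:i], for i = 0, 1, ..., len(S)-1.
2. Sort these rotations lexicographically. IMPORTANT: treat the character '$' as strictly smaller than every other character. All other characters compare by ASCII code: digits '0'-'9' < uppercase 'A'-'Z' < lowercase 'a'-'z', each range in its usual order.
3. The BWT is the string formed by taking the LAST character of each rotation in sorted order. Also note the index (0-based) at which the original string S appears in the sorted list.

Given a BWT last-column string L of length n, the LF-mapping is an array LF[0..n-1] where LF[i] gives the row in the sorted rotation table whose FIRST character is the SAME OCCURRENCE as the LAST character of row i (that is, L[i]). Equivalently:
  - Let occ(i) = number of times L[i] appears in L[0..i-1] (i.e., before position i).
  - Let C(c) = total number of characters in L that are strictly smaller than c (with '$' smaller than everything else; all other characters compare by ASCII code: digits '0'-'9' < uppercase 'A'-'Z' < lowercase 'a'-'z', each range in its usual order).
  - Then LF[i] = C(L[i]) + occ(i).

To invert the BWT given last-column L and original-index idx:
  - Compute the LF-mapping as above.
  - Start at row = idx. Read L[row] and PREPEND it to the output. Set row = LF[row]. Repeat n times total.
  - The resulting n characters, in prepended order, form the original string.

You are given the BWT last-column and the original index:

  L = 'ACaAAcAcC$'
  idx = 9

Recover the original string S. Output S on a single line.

Answer: caAAACcCA$

Derivation:
LF mapping: 1 5 7 2 3 8 4 9 6 0
Walk LF starting at row 9, prepending L[row]:
  step 1: row=9, L[9]='$', prepend. Next row=LF[9]=0
  step 2: row=0, L[0]='A', prepend. Next row=LF[0]=1
  step 3: row=1, L[1]='C', prepend. Next row=LF[1]=5
  step 4: row=5, L[5]='c', prepend. Next row=LF[5]=8
  step 5: row=8, L[8]='C', prepend. Next row=LF[8]=6
  step 6: row=6, L[6]='A', prepend. Next row=LF[6]=4
  step 7: row=4, L[4]='A', prepend. Next row=LF[4]=3
  step 8: row=3, L[3]='A', prepend. Next row=LF[3]=2
  step 9: row=2, L[2]='a', prepend. Next row=LF[2]=7
  step 10: row=7, L[7]='c', prepend. Next row=LF[7]=9
Reversed output: caAAACcCA$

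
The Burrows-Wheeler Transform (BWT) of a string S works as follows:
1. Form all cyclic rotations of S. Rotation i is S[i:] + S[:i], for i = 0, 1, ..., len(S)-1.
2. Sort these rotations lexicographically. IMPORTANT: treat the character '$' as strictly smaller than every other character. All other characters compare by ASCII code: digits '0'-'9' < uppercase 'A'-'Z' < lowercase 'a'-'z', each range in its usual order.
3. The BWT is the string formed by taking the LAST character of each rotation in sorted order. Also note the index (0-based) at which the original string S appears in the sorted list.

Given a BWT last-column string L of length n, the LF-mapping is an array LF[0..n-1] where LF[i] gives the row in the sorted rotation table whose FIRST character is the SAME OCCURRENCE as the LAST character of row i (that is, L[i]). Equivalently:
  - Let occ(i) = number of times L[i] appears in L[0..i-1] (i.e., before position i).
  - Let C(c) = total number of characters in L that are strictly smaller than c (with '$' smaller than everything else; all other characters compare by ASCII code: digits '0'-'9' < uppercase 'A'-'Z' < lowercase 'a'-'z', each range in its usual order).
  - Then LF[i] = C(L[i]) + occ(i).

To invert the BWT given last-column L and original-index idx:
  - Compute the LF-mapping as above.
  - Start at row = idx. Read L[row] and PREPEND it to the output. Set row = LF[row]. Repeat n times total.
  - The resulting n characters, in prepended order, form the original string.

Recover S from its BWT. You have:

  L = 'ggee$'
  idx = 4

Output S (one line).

LF mapping: 3 4 1 2 0
Walk LF starting at row 4, prepending L[row]:
  step 1: row=4, L[4]='$', prepend. Next row=LF[4]=0
  step 2: row=0, L[0]='g', prepend. Next row=LF[0]=3
  step 3: row=3, L[3]='e', prepend. Next row=LF[3]=2
  step 4: row=2, L[2]='e', prepend. Next row=LF[2]=1
  step 5: row=1, L[1]='g', prepend. Next row=LF[1]=4
Reversed output: geeg$

Answer: geeg$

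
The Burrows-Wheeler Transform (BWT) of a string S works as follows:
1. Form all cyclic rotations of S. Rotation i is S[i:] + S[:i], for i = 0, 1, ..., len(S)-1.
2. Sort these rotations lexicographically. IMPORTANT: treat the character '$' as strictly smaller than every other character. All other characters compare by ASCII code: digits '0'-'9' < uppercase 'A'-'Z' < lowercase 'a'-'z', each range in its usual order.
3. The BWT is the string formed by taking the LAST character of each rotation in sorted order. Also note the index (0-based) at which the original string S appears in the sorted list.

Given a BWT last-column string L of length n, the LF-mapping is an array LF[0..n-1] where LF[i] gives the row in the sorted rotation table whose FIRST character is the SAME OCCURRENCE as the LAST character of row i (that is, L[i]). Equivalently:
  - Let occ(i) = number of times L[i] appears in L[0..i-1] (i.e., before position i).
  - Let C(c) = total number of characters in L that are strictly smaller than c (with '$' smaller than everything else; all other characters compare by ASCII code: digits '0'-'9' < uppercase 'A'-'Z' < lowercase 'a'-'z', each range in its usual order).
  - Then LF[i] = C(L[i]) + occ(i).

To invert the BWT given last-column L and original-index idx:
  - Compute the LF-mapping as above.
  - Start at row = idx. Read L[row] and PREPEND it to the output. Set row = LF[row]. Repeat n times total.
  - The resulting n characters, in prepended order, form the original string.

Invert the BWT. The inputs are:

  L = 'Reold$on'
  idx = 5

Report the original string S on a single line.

Answer: noodleR$

Derivation:
LF mapping: 1 3 6 4 2 0 7 5
Walk LF starting at row 5, prepending L[row]:
  step 1: row=5, L[5]='$', prepend. Next row=LF[5]=0
  step 2: row=0, L[0]='R', prepend. Next row=LF[0]=1
  step 3: row=1, L[1]='e', prepend. Next row=LF[1]=3
  step 4: row=3, L[3]='l', prepend. Next row=LF[3]=4
  step 5: row=4, L[4]='d', prepend. Next row=LF[4]=2
  step 6: row=2, L[2]='o', prepend. Next row=LF[2]=6
  step 7: row=6, L[6]='o', prepend. Next row=LF[6]=7
  step 8: row=7, L[7]='n', prepend. Next row=LF[7]=5
Reversed output: noodleR$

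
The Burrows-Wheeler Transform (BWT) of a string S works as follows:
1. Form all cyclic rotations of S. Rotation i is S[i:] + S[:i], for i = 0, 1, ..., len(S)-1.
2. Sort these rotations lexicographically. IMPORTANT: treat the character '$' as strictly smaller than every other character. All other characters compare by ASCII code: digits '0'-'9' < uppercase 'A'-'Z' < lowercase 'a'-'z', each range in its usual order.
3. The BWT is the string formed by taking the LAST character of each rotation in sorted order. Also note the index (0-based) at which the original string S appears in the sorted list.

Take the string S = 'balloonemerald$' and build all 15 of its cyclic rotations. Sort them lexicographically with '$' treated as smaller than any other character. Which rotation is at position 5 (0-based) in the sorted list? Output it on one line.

All 15 rotations (rotation i = S[i:]+S[:i]):
  rot[0] = balloonemerald$
  rot[1] = alloonemerald$b
  rot[2] = lloonemerald$ba
  rot[3] = loonemerald$bal
  rot[4] = oonemerald$ball
  rot[5] = onemerald$ballo
  rot[6] = nemerald$balloo
  rot[7] = emerald$balloon
  rot[8] = merald$balloone
  rot[9] = erald$balloonem
  rot[10] = rald$ballooneme
  rot[11] = ald$balloonemer
  rot[12] = ld$balloonemera
  rot[13] = d$balloonemeral
  rot[14] = $balloonemerald
Sorted (with $ < everything):
  sorted[0] = $balloonemerald
  sorted[1] = ald$balloonemer
  sorted[2] = alloonemerald$b
  sorted[3] = balloonemerald$
  sorted[4] = d$balloonemeral
  sorted[5] = emerald$balloon
  sorted[6] = erald$balloonem
  sorted[7] = ld$balloonemera
  sorted[8] = lloonemerald$ba
  sorted[9] = loonemerald$bal
  sorted[10] = merald$balloone
  sorted[11] = nemerald$balloo
  sorted[12] = onemerald$ballo
  sorted[13] = oonemerald$ball
  sorted[14] = rald$ballooneme
sorted[5] = emerald$balloon

Answer: emerald$balloon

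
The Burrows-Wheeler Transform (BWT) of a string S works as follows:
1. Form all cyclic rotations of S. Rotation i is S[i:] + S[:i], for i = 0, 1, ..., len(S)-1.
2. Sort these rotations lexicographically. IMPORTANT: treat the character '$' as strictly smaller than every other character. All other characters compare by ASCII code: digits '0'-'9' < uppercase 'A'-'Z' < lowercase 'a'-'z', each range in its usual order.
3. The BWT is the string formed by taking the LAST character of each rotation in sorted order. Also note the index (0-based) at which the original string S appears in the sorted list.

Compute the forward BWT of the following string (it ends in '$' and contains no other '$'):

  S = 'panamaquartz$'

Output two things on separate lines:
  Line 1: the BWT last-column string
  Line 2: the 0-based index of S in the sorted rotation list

Answer: znpmuaa$aarqt
7

Derivation:
All 13 rotations (rotation i = S[i:]+S[:i]):
  rot[0] = panamaquartz$
  rot[1] = anamaquartz$p
  rot[2] = namaquartz$pa
  rot[3] = amaquartz$pan
  rot[4] = maquartz$pana
  rot[5] = aquartz$panam
  rot[6] = quartz$panama
  rot[7] = uartz$panamaq
  rot[8] = artz$panamaqu
  rot[9] = rtz$panamaqua
  rot[10] = tz$panamaquar
  rot[11] = z$panamaquart
  rot[12] = $panamaquartz
Sorted (with $ < everything):
  sorted[0] = $panamaquartz  (last char: 'z')
  sorted[1] = amaquartz$pan  (last char: 'n')
  sorted[2] = anamaquartz$p  (last char: 'p')
  sorted[3] = aquartz$panam  (last char: 'm')
  sorted[4] = artz$panamaqu  (last char: 'u')
  sorted[5] = maquartz$pana  (last char: 'a')
  sorted[6] = namaquartz$pa  (last char: 'a')
  sorted[7] = panamaquartz$  (last char: '$')
  sorted[8] = quartz$panama  (last char: 'a')
  sorted[9] = rtz$panamaqua  (last char: 'a')
  sorted[10] = tz$panamaquar  (last char: 'r')
  sorted[11] = uartz$panamaq  (last char: 'q')
  sorted[12] = z$panamaquart  (last char: 't')
Last column: znpmuaa$aarqt
Original string S is at sorted index 7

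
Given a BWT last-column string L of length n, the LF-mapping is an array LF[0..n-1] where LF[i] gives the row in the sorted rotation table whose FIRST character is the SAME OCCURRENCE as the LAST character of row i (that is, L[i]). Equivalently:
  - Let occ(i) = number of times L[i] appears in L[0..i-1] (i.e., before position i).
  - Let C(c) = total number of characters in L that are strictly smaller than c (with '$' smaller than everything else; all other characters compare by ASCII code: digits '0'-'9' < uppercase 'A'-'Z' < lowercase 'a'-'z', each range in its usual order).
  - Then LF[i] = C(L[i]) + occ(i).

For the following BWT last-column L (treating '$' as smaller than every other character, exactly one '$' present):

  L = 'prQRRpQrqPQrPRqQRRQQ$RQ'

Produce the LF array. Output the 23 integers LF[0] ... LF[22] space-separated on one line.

Char counts: '$':1, 'P':2, 'Q':7, 'R':6, 'p':2, 'q':2, 'r':3
C (first-col start): C('$')=0, C('P')=1, C('Q')=3, C('R')=10, C('p')=16, C('q')=18, C('r')=20
L[0]='p': occ=0, LF[0]=C('p')+0=16+0=16
L[1]='r': occ=0, LF[1]=C('r')+0=20+0=20
L[2]='Q': occ=0, LF[2]=C('Q')+0=3+0=3
L[3]='R': occ=0, LF[3]=C('R')+0=10+0=10
L[4]='R': occ=1, LF[4]=C('R')+1=10+1=11
L[5]='p': occ=1, LF[5]=C('p')+1=16+1=17
L[6]='Q': occ=1, LF[6]=C('Q')+1=3+1=4
L[7]='r': occ=1, LF[7]=C('r')+1=20+1=21
L[8]='q': occ=0, LF[8]=C('q')+0=18+0=18
L[9]='P': occ=0, LF[9]=C('P')+0=1+0=1
L[10]='Q': occ=2, LF[10]=C('Q')+2=3+2=5
L[11]='r': occ=2, LF[11]=C('r')+2=20+2=22
L[12]='P': occ=1, LF[12]=C('P')+1=1+1=2
L[13]='R': occ=2, LF[13]=C('R')+2=10+2=12
L[14]='q': occ=1, LF[14]=C('q')+1=18+1=19
L[15]='Q': occ=3, LF[15]=C('Q')+3=3+3=6
L[16]='R': occ=3, LF[16]=C('R')+3=10+3=13
L[17]='R': occ=4, LF[17]=C('R')+4=10+4=14
L[18]='Q': occ=4, LF[18]=C('Q')+4=3+4=7
L[19]='Q': occ=5, LF[19]=C('Q')+5=3+5=8
L[20]='$': occ=0, LF[20]=C('$')+0=0+0=0
L[21]='R': occ=5, LF[21]=C('R')+5=10+5=15
L[22]='Q': occ=6, LF[22]=C('Q')+6=3+6=9

Answer: 16 20 3 10 11 17 4 21 18 1 5 22 2 12 19 6 13 14 7 8 0 15 9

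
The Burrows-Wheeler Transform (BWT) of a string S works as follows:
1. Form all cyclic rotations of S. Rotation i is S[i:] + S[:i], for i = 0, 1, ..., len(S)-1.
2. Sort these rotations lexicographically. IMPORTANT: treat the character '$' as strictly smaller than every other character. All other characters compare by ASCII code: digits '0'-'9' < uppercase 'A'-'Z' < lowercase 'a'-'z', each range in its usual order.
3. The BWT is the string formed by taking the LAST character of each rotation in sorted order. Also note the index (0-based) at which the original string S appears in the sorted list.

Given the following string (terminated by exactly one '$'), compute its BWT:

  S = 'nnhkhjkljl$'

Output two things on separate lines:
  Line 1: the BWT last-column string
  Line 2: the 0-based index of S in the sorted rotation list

All 11 rotations (rotation i = S[i:]+S[:i]):
  rot[0] = nnhkhjkljl$
  rot[1] = nhkhjkljl$n
  rot[2] = hkhjkljl$nn
  rot[3] = khjkljl$nnh
  rot[4] = hjkljl$nnhk
  rot[5] = jkljl$nnhkh
  rot[6] = kljl$nnhkhj
  rot[7] = ljl$nnhkhjk
  rot[8] = jl$nnhkhjkl
  rot[9] = l$nnhkhjklj
  rot[10] = $nnhkhjkljl
Sorted (with $ < everything):
  sorted[0] = $nnhkhjkljl  (last char: 'l')
  sorted[1] = hjkljl$nnhk  (last char: 'k')
  sorted[2] = hkhjkljl$nn  (last char: 'n')
  sorted[3] = jkljl$nnhkh  (last char: 'h')
  sorted[4] = jl$nnhkhjkl  (last char: 'l')
  sorted[5] = khjkljl$nnh  (last char: 'h')
  sorted[6] = kljl$nnhkhj  (last char: 'j')
  sorted[7] = l$nnhkhjklj  (last char: 'j')
  sorted[8] = ljl$nnhkhjk  (last char: 'k')
  sorted[9] = nhkhjkljl$n  (last char: 'n')
  sorted[10] = nnhkhjkljl$  (last char: '$')
Last column: lknhlhjjkn$
Original string S is at sorted index 10

Answer: lknhlhjjkn$
10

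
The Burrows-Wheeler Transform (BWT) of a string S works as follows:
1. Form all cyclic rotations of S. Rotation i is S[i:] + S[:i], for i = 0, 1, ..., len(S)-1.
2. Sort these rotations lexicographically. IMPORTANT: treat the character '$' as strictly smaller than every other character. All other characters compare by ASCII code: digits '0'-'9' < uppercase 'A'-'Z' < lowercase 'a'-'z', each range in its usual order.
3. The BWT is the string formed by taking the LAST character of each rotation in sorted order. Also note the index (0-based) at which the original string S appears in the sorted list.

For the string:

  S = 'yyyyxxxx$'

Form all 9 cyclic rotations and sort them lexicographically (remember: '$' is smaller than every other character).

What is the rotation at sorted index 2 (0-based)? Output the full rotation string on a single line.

All 9 rotations (rotation i = S[i:]+S[:i]):
  rot[0] = yyyyxxxx$
  rot[1] = yyyxxxx$y
  rot[2] = yyxxxx$yy
  rot[3] = yxxxx$yyy
  rot[4] = xxxx$yyyy
  rot[5] = xxx$yyyyx
  rot[6] = xx$yyyyxx
  rot[7] = x$yyyyxxx
  rot[8] = $yyyyxxxx
Sorted (with $ < everything):
  sorted[0] = $yyyyxxxx
  sorted[1] = x$yyyyxxx
  sorted[2] = xx$yyyyxx
  sorted[3] = xxx$yyyyx
  sorted[4] = xxxx$yyyy
  sorted[5] = yxxxx$yyy
  sorted[6] = yyxxxx$yy
  sorted[7] = yyyxxxx$y
  sorted[8] = yyyyxxxx$
sorted[2] = xx$yyyyxx

Answer: xx$yyyyxx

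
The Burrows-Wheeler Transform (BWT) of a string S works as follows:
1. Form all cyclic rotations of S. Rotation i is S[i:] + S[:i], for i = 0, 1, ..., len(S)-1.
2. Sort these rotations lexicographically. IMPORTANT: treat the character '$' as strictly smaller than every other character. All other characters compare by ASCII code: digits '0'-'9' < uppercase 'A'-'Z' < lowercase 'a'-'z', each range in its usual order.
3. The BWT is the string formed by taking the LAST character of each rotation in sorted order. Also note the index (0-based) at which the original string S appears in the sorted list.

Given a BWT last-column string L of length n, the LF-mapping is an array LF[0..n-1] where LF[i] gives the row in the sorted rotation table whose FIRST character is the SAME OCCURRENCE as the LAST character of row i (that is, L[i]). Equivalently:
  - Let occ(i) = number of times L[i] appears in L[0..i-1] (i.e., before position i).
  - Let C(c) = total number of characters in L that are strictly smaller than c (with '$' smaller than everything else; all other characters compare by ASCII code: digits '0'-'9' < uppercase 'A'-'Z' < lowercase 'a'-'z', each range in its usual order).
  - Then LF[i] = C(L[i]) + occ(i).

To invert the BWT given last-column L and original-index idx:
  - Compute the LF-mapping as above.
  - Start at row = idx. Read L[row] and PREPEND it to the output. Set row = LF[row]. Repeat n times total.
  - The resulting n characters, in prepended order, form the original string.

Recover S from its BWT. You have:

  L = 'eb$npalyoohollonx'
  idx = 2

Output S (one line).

Answer: balloonxylophone$

Derivation:
LF mapping: 3 2 0 8 14 1 5 16 10 11 4 12 6 7 13 9 15
Walk LF starting at row 2, prepending L[row]:
  step 1: row=2, L[2]='$', prepend. Next row=LF[2]=0
  step 2: row=0, L[0]='e', prepend. Next row=LF[0]=3
  step 3: row=3, L[3]='n', prepend. Next row=LF[3]=8
  step 4: row=8, L[8]='o', prepend. Next row=LF[8]=10
  step 5: row=10, L[10]='h', prepend. Next row=LF[10]=4
  step 6: row=4, L[4]='p', prepend. Next row=LF[4]=14
  step 7: row=14, L[14]='o', prepend. Next row=LF[14]=13
  step 8: row=13, L[13]='l', prepend. Next row=LF[13]=7
  step 9: row=7, L[7]='y', prepend. Next row=LF[7]=16
  step 10: row=16, L[16]='x', prepend. Next row=LF[16]=15
  step 11: row=15, L[15]='n', prepend. Next row=LF[15]=9
  step 12: row=9, L[9]='o', prepend. Next row=LF[9]=11
  step 13: row=11, L[11]='o', prepend. Next row=LF[11]=12
  step 14: row=12, L[12]='l', prepend. Next row=LF[12]=6
  step 15: row=6, L[6]='l', prepend. Next row=LF[6]=5
  step 16: row=5, L[5]='a', prepend. Next row=LF[5]=1
  step 17: row=1, L[1]='b', prepend. Next row=LF[1]=2
Reversed output: balloonxylophone$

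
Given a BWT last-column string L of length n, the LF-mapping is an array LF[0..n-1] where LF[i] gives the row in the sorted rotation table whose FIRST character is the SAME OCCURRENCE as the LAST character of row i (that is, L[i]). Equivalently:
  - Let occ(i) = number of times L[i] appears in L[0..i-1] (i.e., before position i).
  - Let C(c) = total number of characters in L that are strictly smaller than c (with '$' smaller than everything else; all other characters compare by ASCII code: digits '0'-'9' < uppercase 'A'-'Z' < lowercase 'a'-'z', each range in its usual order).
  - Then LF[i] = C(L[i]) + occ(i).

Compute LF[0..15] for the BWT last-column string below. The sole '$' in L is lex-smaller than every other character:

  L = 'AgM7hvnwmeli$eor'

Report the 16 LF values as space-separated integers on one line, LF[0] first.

Char counts: '$':1, '7':1, 'A':1, 'M':1, 'e':2, 'g':1, 'h':1, 'i':1, 'l':1, 'm':1, 'n':1, 'o':1, 'r':1, 'v':1, 'w':1
C (first-col start): C('$')=0, C('7')=1, C('A')=2, C('M')=3, C('e')=4, C('g')=6, C('h')=7, C('i')=8, C('l')=9, C('m')=10, C('n')=11, C('o')=12, C('r')=13, C('v')=14, C('w')=15
L[0]='A': occ=0, LF[0]=C('A')+0=2+0=2
L[1]='g': occ=0, LF[1]=C('g')+0=6+0=6
L[2]='M': occ=0, LF[2]=C('M')+0=3+0=3
L[3]='7': occ=0, LF[3]=C('7')+0=1+0=1
L[4]='h': occ=0, LF[4]=C('h')+0=7+0=7
L[5]='v': occ=0, LF[5]=C('v')+0=14+0=14
L[6]='n': occ=0, LF[6]=C('n')+0=11+0=11
L[7]='w': occ=0, LF[7]=C('w')+0=15+0=15
L[8]='m': occ=0, LF[8]=C('m')+0=10+0=10
L[9]='e': occ=0, LF[9]=C('e')+0=4+0=4
L[10]='l': occ=0, LF[10]=C('l')+0=9+0=9
L[11]='i': occ=0, LF[11]=C('i')+0=8+0=8
L[12]='$': occ=0, LF[12]=C('$')+0=0+0=0
L[13]='e': occ=1, LF[13]=C('e')+1=4+1=5
L[14]='o': occ=0, LF[14]=C('o')+0=12+0=12
L[15]='r': occ=0, LF[15]=C('r')+0=13+0=13

Answer: 2 6 3 1 7 14 11 15 10 4 9 8 0 5 12 13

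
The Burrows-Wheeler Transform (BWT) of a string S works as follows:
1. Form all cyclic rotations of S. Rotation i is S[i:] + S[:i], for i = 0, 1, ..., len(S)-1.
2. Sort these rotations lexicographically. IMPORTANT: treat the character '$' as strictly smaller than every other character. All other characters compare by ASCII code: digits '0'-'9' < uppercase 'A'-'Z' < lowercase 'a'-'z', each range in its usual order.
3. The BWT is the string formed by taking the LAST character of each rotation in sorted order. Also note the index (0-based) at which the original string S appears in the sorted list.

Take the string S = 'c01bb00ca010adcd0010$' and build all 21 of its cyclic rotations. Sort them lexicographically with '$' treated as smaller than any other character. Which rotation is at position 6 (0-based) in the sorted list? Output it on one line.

Answer: 01bb00ca010adcd0010$c

Derivation:
All 21 rotations (rotation i = S[i:]+S[:i]):
  rot[0] = c01bb00ca010adcd0010$
  rot[1] = 01bb00ca010adcd0010$c
  rot[2] = 1bb00ca010adcd0010$c0
  rot[3] = bb00ca010adcd0010$c01
  rot[4] = b00ca010adcd0010$c01b
  rot[5] = 00ca010adcd0010$c01bb
  rot[6] = 0ca010adcd0010$c01bb0
  rot[7] = ca010adcd0010$c01bb00
  rot[8] = a010adcd0010$c01bb00c
  rot[9] = 010adcd0010$c01bb00ca
  rot[10] = 10adcd0010$c01bb00ca0
  rot[11] = 0adcd0010$c01bb00ca01
  rot[12] = adcd0010$c01bb00ca010
  rot[13] = dcd0010$c01bb00ca010a
  rot[14] = cd0010$c01bb00ca010ad
  rot[15] = d0010$c01bb00ca010adc
  rot[16] = 0010$c01bb00ca010adcd
  rot[17] = 010$c01bb00ca010adcd0
  rot[18] = 10$c01bb00ca010adcd00
  rot[19] = 0$c01bb00ca010adcd001
  rot[20] = $c01bb00ca010adcd0010
Sorted (with $ < everything):
  sorted[0] = $c01bb00ca010adcd0010
  sorted[1] = 0$c01bb00ca010adcd001
  sorted[2] = 0010$c01bb00ca010adcd
  sorted[3] = 00ca010adcd0010$c01bb
  sorted[4] = 010$c01bb00ca010adcd0
  sorted[5] = 010adcd0010$c01bb00ca
  sorted[6] = 01bb00ca010adcd0010$c
  sorted[7] = 0adcd0010$c01bb00ca01
  sorted[8] = 0ca010adcd0010$c01bb0
  sorted[9] = 10$c01bb00ca010adcd00
  sorted[10] = 10adcd0010$c01bb00ca0
  sorted[11] = 1bb00ca010adcd0010$c0
  sorted[12] = a010adcd0010$c01bb00c
  sorted[13] = adcd0010$c01bb00ca010
  sorted[14] = b00ca010adcd0010$c01b
  sorted[15] = bb00ca010adcd0010$c01
  sorted[16] = c01bb00ca010adcd0010$
  sorted[17] = ca010adcd0010$c01bb00
  sorted[18] = cd0010$c01bb00ca010ad
  sorted[19] = d0010$c01bb00ca010adc
  sorted[20] = dcd0010$c01bb00ca010a
sorted[6] = 01bb00ca010adcd0010$c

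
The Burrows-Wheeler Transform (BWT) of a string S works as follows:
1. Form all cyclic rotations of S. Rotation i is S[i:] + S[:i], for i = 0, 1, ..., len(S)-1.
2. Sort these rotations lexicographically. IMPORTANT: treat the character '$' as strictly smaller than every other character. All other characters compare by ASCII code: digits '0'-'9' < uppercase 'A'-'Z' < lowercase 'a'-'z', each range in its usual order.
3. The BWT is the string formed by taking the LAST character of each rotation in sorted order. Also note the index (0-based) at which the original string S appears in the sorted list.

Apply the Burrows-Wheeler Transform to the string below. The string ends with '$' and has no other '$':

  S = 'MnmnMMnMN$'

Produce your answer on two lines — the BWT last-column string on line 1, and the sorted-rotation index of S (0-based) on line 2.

Answer: NnnM$MnmMM
4

Derivation:
All 10 rotations (rotation i = S[i:]+S[:i]):
  rot[0] = MnmnMMnMN$
  rot[1] = nmnMMnMN$M
  rot[2] = mnMMnMN$Mn
  rot[3] = nMMnMN$Mnm
  rot[4] = MMnMN$Mnmn
  rot[5] = MnMN$MnmnM
  rot[6] = nMN$MnmnMM
  rot[7] = MN$MnmnMMn
  rot[8] = N$MnmnMMnM
  rot[9] = $MnmnMMnMN
Sorted (with $ < everything):
  sorted[0] = $MnmnMMnMN  (last char: 'N')
  sorted[1] = MMnMN$Mnmn  (last char: 'n')
  sorted[2] = MN$MnmnMMn  (last char: 'n')
  sorted[3] = MnMN$MnmnM  (last char: 'M')
  sorted[4] = MnmnMMnMN$  (last char: '$')
  sorted[5] = N$MnmnMMnM  (last char: 'M')
  sorted[6] = mnMMnMN$Mn  (last char: 'n')
  sorted[7] = nMMnMN$Mnm  (last char: 'm')
  sorted[8] = nMN$MnmnMM  (last char: 'M')
  sorted[9] = nmnMMnMN$M  (last char: 'M')
Last column: NnnM$MnmMM
Original string S is at sorted index 4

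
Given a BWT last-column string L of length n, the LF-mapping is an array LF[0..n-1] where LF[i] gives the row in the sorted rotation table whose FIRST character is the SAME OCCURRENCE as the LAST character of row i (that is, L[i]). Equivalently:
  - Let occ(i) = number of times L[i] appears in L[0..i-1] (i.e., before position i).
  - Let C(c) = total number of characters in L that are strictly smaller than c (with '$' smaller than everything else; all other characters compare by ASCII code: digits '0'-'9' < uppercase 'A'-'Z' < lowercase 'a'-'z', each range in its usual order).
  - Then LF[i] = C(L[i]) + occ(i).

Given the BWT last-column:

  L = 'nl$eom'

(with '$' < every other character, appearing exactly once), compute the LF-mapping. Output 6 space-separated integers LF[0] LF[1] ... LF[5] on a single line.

Answer: 4 2 0 1 5 3

Derivation:
Char counts: '$':1, 'e':1, 'l':1, 'm':1, 'n':1, 'o':1
C (first-col start): C('$')=0, C('e')=1, C('l')=2, C('m')=3, C('n')=4, C('o')=5
L[0]='n': occ=0, LF[0]=C('n')+0=4+0=4
L[1]='l': occ=0, LF[1]=C('l')+0=2+0=2
L[2]='$': occ=0, LF[2]=C('$')+0=0+0=0
L[3]='e': occ=0, LF[3]=C('e')+0=1+0=1
L[4]='o': occ=0, LF[4]=C('o')+0=5+0=5
L[5]='m': occ=0, LF[5]=C('m')+0=3+0=3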